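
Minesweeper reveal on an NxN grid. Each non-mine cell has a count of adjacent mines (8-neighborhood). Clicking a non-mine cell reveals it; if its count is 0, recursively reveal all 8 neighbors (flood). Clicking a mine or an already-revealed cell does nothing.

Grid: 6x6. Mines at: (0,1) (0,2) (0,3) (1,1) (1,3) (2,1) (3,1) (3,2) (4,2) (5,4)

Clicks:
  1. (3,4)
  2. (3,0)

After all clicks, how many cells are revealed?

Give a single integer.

Answer: 14

Derivation:
Click 1 (3,4) count=0: revealed 13 new [(0,4) (0,5) (1,4) (1,5) (2,3) (2,4) (2,5) (3,3) (3,4) (3,5) (4,3) (4,4) (4,5)] -> total=13
Click 2 (3,0) count=2: revealed 1 new [(3,0)] -> total=14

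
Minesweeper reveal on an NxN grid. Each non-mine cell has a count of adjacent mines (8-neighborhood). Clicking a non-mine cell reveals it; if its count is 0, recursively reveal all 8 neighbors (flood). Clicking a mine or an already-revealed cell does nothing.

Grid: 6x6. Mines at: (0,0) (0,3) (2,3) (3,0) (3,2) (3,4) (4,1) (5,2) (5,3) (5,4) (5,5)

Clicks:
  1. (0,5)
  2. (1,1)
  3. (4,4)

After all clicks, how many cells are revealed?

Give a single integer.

Answer: 8

Derivation:
Click 1 (0,5) count=0: revealed 6 new [(0,4) (0,5) (1,4) (1,5) (2,4) (2,5)] -> total=6
Click 2 (1,1) count=1: revealed 1 new [(1,1)] -> total=7
Click 3 (4,4) count=4: revealed 1 new [(4,4)] -> total=8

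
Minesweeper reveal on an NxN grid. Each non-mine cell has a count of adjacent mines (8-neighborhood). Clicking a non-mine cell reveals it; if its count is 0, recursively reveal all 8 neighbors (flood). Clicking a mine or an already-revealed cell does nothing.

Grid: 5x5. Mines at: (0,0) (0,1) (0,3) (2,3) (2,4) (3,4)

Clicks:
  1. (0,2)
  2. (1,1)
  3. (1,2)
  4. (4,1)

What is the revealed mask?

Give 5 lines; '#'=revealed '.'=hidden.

Answer: ..#..
###..
###..
####.
####.

Derivation:
Click 1 (0,2) count=2: revealed 1 new [(0,2)] -> total=1
Click 2 (1,1) count=2: revealed 1 new [(1,1)] -> total=2
Click 3 (1,2) count=3: revealed 1 new [(1,2)] -> total=3
Click 4 (4,1) count=0: revealed 12 new [(1,0) (2,0) (2,1) (2,2) (3,0) (3,1) (3,2) (3,3) (4,0) (4,1) (4,2) (4,3)] -> total=15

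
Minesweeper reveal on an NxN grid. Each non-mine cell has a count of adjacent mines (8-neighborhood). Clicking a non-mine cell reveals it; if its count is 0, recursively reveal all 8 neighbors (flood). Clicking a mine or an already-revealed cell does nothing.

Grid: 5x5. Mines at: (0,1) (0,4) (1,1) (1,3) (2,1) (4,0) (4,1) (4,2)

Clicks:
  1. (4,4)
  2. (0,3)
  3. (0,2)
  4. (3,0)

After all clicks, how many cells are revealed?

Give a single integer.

Click 1 (4,4) count=0: revealed 6 new [(2,3) (2,4) (3,3) (3,4) (4,3) (4,4)] -> total=6
Click 2 (0,3) count=2: revealed 1 new [(0,3)] -> total=7
Click 3 (0,2) count=3: revealed 1 new [(0,2)] -> total=8
Click 4 (3,0) count=3: revealed 1 new [(3,0)] -> total=9

Answer: 9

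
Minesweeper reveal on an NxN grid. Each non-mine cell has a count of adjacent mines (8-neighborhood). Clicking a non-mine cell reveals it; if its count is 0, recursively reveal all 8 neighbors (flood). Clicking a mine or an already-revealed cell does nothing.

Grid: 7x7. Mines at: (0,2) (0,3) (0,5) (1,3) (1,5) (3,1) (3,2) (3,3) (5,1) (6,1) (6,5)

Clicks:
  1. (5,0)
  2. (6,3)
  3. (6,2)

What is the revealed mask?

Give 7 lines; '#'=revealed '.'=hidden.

Click 1 (5,0) count=2: revealed 1 new [(5,0)] -> total=1
Click 2 (6,3) count=0: revealed 9 new [(4,2) (4,3) (4,4) (5,2) (5,3) (5,4) (6,2) (6,3) (6,4)] -> total=10
Click 3 (6,2) count=2: revealed 0 new [(none)] -> total=10

Answer: .......
.......
.......
.......
..###..
#.###..
..###..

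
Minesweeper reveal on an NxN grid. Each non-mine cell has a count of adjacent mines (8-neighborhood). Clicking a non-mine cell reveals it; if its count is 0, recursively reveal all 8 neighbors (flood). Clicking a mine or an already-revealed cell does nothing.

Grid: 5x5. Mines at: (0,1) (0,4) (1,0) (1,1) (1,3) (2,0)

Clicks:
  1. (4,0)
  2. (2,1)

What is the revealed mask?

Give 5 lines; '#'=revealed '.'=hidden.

Click 1 (4,0) count=0: revealed 14 new [(2,1) (2,2) (2,3) (2,4) (3,0) (3,1) (3,2) (3,3) (3,4) (4,0) (4,1) (4,2) (4,3) (4,4)] -> total=14
Click 2 (2,1) count=3: revealed 0 new [(none)] -> total=14

Answer: .....
.....
.####
#####
#####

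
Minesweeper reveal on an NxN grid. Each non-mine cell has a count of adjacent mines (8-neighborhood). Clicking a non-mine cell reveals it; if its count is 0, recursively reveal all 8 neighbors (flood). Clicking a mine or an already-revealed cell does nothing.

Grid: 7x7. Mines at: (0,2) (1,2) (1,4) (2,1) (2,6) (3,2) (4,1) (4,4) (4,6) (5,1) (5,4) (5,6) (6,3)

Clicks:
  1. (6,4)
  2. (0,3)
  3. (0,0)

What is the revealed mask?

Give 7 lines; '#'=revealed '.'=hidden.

Answer: ##.#...
##.....
.......
.......
.......
.......
....#..

Derivation:
Click 1 (6,4) count=2: revealed 1 new [(6,4)] -> total=1
Click 2 (0,3) count=3: revealed 1 new [(0,3)] -> total=2
Click 3 (0,0) count=0: revealed 4 new [(0,0) (0,1) (1,0) (1,1)] -> total=6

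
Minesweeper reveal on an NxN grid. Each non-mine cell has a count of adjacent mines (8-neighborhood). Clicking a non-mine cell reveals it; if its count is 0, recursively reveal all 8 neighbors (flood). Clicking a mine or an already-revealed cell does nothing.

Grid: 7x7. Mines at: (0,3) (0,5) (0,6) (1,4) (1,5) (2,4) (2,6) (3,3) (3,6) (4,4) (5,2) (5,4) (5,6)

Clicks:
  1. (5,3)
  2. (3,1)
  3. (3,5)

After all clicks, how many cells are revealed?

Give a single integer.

Click 1 (5,3) count=3: revealed 1 new [(5,3)] -> total=1
Click 2 (3,1) count=0: revealed 19 new [(0,0) (0,1) (0,2) (1,0) (1,1) (1,2) (2,0) (2,1) (2,2) (3,0) (3,1) (3,2) (4,0) (4,1) (4,2) (5,0) (5,1) (6,0) (6,1)] -> total=20
Click 3 (3,5) count=4: revealed 1 new [(3,5)] -> total=21

Answer: 21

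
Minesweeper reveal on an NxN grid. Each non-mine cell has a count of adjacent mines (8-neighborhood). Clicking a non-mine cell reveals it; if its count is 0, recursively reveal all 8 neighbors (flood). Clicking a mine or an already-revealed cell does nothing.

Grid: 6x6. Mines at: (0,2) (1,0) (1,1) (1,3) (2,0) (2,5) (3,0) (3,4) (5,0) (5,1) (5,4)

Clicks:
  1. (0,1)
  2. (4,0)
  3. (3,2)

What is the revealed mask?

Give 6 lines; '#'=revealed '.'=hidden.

Click 1 (0,1) count=3: revealed 1 new [(0,1)] -> total=1
Click 2 (4,0) count=3: revealed 1 new [(4,0)] -> total=2
Click 3 (3,2) count=0: revealed 9 new [(2,1) (2,2) (2,3) (3,1) (3,2) (3,3) (4,1) (4,2) (4,3)] -> total=11

Answer: .#....
......
.###..
.###..
####..
......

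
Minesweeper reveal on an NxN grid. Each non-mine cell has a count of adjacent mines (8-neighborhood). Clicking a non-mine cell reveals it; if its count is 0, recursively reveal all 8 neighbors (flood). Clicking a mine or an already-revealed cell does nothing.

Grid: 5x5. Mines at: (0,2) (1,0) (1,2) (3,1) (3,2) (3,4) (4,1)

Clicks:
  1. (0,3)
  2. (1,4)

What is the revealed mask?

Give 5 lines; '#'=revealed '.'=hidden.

Answer: ...##
...##
...##
.....
.....

Derivation:
Click 1 (0,3) count=2: revealed 1 new [(0,3)] -> total=1
Click 2 (1,4) count=0: revealed 5 new [(0,4) (1,3) (1,4) (2,3) (2,4)] -> total=6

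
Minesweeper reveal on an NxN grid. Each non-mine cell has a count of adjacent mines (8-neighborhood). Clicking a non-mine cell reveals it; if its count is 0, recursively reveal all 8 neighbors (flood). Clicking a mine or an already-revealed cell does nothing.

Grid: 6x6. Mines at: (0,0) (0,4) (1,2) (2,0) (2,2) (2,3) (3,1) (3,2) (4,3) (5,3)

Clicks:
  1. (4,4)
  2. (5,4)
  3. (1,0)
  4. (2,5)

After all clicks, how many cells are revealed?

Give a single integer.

Answer: 11

Derivation:
Click 1 (4,4) count=2: revealed 1 new [(4,4)] -> total=1
Click 2 (5,4) count=2: revealed 1 new [(5,4)] -> total=2
Click 3 (1,0) count=2: revealed 1 new [(1,0)] -> total=3
Click 4 (2,5) count=0: revealed 8 new [(1,4) (1,5) (2,4) (2,5) (3,4) (3,5) (4,5) (5,5)] -> total=11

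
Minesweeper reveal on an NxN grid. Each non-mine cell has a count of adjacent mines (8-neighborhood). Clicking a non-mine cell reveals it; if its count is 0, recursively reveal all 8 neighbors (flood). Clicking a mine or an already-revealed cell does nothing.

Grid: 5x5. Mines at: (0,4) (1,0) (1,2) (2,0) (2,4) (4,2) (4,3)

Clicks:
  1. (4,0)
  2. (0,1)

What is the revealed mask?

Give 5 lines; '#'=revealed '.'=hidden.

Click 1 (4,0) count=0: revealed 4 new [(3,0) (3,1) (4,0) (4,1)] -> total=4
Click 2 (0,1) count=2: revealed 1 new [(0,1)] -> total=5

Answer: .#...
.....
.....
##...
##...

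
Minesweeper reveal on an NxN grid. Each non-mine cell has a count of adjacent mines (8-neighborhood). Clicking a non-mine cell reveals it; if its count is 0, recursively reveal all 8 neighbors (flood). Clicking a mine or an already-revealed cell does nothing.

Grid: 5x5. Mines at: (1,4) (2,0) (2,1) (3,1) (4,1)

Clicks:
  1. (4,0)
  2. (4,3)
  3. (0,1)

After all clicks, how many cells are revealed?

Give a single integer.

Click 1 (4,0) count=2: revealed 1 new [(4,0)] -> total=1
Click 2 (4,3) count=0: revealed 9 new [(2,2) (2,3) (2,4) (3,2) (3,3) (3,4) (4,2) (4,3) (4,4)] -> total=10
Click 3 (0,1) count=0: revealed 8 new [(0,0) (0,1) (0,2) (0,3) (1,0) (1,1) (1,2) (1,3)] -> total=18

Answer: 18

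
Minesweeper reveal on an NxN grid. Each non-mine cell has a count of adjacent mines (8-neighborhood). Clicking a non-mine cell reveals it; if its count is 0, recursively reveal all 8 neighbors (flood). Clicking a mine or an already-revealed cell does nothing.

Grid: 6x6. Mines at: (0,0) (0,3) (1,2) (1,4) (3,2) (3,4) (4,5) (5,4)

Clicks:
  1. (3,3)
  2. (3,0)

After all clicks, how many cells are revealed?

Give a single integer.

Click 1 (3,3) count=2: revealed 1 new [(3,3)] -> total=1
Click 2 (3,0) count=0: revealed 14 new [(1,0) (1,1) (2,0) (2,1) (3,0) (3,1) (4,0) (4,1) (4,2) (4,3) (5,0) (5,1) (5,2) (5,3)] -> total=15

Answer: 15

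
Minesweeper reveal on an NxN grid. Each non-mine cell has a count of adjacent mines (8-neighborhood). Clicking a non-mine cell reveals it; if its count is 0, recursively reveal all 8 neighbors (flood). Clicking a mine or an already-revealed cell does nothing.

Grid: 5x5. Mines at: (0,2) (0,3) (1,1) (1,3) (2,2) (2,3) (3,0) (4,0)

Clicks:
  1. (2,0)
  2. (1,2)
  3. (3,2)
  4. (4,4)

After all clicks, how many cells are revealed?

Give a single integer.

Click 1 (2,0) count=2: revealed 1 new [(2,0)] -> total=1
Click 2 (1,2) count=6: revealed 1 new [(1,2)] -> total=2
Click 3 (3,2) count=2: revealed 1 new [(3,2)] -> total=3
Click 4 (4,4) count=0: revealed 7 new [(3,1) (3,3) (3,4) (4,1) (4,2) (4,3) (4,4)] -> total=10

Answer: 10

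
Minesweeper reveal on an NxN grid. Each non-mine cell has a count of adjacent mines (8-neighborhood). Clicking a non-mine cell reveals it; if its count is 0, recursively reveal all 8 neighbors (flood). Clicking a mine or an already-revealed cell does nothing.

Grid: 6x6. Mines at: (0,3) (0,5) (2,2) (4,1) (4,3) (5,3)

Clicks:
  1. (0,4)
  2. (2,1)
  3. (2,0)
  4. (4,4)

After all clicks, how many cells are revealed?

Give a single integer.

Click 1 (0,4) count=2: revealed 1 new [(0,4)] -> total=1
Click 2 (2,1) count=1: revealed 1 new [(2,1)] -> total=2
Click 3 (2,0) count=0: revealed 9 new [(0,0) (0,1) (0,2) (1,0) (1,1) (1,2) (2,0) (3,0) (3,1)] -> total=11
Click 4 (4,4) count=2: revealed 1 new [(4,4)] -> total=12

Answer: 12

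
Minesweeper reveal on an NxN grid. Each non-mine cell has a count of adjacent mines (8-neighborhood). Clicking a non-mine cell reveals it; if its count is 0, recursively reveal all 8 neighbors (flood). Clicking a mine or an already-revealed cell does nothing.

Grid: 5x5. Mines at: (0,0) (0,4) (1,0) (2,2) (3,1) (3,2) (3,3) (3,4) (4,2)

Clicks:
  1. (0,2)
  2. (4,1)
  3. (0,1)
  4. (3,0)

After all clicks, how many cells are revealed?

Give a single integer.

Answer: 8

Derivation:
Click 1 (0,2) count=0: revealed 6 new [(0,1) (0,2) (0,3) (1,1) (1,2) (1,3)] -> total=6
Click 2 (4,1) count=3: revealed 1 new [(4,1)] -> total=7
Click 3 (0,1) count=2: revealed 0 new [(none)] -> total=7
Click 4 (3,0) count=1: revealed 1 new [(3,0)] -> total=8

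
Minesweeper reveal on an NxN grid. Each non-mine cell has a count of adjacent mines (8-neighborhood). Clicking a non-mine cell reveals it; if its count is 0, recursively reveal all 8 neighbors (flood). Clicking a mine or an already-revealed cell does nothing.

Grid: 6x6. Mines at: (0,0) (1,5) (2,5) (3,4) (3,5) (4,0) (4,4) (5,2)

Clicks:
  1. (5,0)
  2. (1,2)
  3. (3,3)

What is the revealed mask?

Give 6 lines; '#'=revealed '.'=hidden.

Click 1 (5,0) count=1: revealed 1 new [(5,0)] -> total=1
Click 2 (1,2) count=0: revealed 21 new [(0,1) (0,2) (0,3) (0,4) (1,0) (1,1) (1,2) (1,3) (1,4) (2,0) (2,1) (2,2) (2,3) (2,4) (3,0) (3,1) (3,2) (3,3) (4,1) (4,2) (4,3)] -> total=22
Click 3 (3,3) count=2: revealed 0 new [(none)] -> total=22

Answer: .####.
#####.
#####.
####..
.###..
#.....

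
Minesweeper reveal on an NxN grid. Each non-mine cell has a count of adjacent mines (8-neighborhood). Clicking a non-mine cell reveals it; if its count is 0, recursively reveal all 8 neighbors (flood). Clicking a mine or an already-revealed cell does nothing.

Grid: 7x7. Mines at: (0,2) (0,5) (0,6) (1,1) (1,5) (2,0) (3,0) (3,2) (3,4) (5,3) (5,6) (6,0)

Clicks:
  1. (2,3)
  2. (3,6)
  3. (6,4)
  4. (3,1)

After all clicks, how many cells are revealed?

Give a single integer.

Click 1 (2,3) count=2: revealed 1 new [(2,3)] -> total=1
Click 2 (3,6) count=0: revealed 6 new [(2,5) (2,6) (3,5) (3,6) (4,5) (4,6)] -> total=7
Click 3 (6,4) count=1: revealed 1 new [(6,4)] -> total=8
Click 4 (3,1) count=3: revealed 1 new [(3,1)] -> total=9

Answer: 9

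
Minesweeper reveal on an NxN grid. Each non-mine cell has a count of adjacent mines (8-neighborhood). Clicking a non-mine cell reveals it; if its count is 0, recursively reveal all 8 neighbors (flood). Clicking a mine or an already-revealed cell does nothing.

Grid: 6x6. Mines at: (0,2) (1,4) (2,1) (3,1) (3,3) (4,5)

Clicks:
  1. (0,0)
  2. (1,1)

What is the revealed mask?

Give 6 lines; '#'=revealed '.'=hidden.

Click 1 (0,0) count=0: revealed 4 new [(0,0) (0,1) (1,0) (1,1)] -> total=4
Click 2 (1,1) count=2: revealed 0 new [(none)] -> total=4

Answer: ##....
##....
......
......
......
......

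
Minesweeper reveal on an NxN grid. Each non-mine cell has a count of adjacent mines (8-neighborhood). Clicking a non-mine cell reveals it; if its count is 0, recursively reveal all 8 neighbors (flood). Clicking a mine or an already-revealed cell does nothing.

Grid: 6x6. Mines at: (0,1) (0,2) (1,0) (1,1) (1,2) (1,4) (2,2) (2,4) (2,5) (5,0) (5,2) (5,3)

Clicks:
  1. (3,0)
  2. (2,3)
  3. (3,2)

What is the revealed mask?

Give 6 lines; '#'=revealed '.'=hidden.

Answer: ......
......
##.#..
###...
##....
......

Derivation:
Click 1 (3,0) count=0: revealed 6 new [(2,0) (2,1) (3,0) (3,1) (4,0) (4,1)] -> total=6
Click 2 (2,3) count=4: revealed 1 new [(2,3)] -> total=7
Click 3 (3,2) count=1: revealed 1 new [(3,2)] -> total=8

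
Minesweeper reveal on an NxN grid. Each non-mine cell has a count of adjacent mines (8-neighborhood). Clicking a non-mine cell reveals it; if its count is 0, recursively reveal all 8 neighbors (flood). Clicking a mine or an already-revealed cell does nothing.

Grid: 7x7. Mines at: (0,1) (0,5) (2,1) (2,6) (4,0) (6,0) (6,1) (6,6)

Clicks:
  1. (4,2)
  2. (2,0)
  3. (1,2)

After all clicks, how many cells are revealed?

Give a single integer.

Answer: 34

Derivation:
Click 1 (4,2) count=0: revealed 33 new [(0,2) (0,3) (0,4) (1,2) (1,3) (1,4) (1,5) (2,2) (2,3) (2,4) (2,5) (3,1) (3,2) (3,3) (3,4) (3,5) (3,6) (4,1) (4,2) (4,3) (4,4) (4,5) (4,6) (5,1) (5,2) (5,3) (5,4) (5,5) (5,6) (6,2) (6,3) (6,4) (6,5)] -> total=33
Click 2 (2,0) count=1: revealed 1 new [(2,0)] -> total=34
Click 3 (1,2) count=2: revealed 0 new [(none)] -> total=34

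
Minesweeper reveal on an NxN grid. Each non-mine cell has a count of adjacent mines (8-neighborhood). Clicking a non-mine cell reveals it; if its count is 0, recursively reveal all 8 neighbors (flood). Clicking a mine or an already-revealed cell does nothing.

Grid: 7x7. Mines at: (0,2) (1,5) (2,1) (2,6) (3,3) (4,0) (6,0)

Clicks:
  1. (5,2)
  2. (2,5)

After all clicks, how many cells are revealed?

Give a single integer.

Click 1 (5,2) count=0: revealed 21 new [(3,4) (3,5) (3,6) (4,1) (4,2) (4,3) (4,4) (4,5) (4,6) (5,1) (5,2) (5,3) (5,4) (5,5) (5,6) (6,1) (6,2) (6,3) (6,4) (6,5) (6,6)] -> total=21
Click 2 (2,5) count=2: revealed 1 new [(2,5)] -> total=22

Answer: 22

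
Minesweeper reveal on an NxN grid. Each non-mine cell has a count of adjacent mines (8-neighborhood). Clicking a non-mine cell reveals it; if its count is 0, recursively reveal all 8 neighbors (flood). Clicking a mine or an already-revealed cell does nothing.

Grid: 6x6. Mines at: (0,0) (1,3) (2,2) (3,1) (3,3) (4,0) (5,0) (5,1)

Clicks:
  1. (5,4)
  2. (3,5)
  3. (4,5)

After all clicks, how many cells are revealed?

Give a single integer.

Click 1 (5,4) count=0: revealed 16 new [(0,4) (0,5) (1,4) (1,5) (2,4) (2,5) (3,4) (3,5) (4,2) (4,3) (4,4) (4,5) (5,2) (5,3) (5,4) (5,5)] -> total=16
Click 2 (3,5) count=0: revealed 0 new [(none)] -> total=16
Click 3 (4,5) count=0: revealed 0 new [(none)] -> total=16

Answer: 16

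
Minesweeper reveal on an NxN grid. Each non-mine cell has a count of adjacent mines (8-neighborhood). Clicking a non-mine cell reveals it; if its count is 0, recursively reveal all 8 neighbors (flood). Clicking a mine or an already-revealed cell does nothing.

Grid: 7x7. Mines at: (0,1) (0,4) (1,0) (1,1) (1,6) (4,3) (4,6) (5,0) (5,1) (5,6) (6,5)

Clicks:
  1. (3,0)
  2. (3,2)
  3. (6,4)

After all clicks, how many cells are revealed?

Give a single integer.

Click 1 (3,0) count=0: revealed 9 new [(2,0) (2,1) (2,2) (3,0) (3,1) (3,2) (4,0) (4,1) (4,2)] -> total=9
Click 2 (3,2) count=1: revealed 0 new [(none)] -> total=9
Click 3 (6,4) count=1: revealed 1 new [(6,4)] -> total=10

Answer: 10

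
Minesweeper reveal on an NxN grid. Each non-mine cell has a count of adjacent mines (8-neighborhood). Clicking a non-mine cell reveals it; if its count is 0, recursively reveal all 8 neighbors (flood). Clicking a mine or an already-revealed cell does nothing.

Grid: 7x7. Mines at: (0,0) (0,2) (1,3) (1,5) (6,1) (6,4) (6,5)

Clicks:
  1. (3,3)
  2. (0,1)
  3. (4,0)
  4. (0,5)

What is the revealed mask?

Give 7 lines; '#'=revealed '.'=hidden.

Click 1 (3,3) count=0: revealed 31 new [(1,0) (1,1) (1,2) (2,0) (2,1) (2,2) (2,3) (2,4) (2,5) (2,6) (3,0) (3,1) (3,2) (3,3) (3,4) (3,5) (3,6) (4,0) (4,1) (4,2) (4,3) (4,4) (4,5) (4,6) (5,0) (5,1) (5,2) (5,3) (5,4) (5,5) (5,6)] -> total=31
Click 2 (0,1) count=2: revealed 1 new [(0,1)] -> total=32
Click 3 (4,0) count=0: revealed 0 new [(none)] -> total=32
Click 4 (0,5) count=1: revealed 1 new [(0,5)] -> total=33

Answer: .#...#.
###....
#######
#######
#######
#######
.......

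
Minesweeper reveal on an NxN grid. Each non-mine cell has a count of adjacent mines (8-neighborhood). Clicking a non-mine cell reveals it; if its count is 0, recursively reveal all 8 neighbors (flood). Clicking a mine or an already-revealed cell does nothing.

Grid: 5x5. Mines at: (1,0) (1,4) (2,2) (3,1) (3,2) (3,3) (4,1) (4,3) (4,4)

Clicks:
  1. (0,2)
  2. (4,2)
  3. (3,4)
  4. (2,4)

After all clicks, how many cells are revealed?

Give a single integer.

Answer: 9

Derivation:
Click 1 (0,2) count=0: revealed 6 new [(0,1) (0,2) (0,3) (1,1) (1,2) (1,3)] -> total=6
Click 2 (4,2) count=5: revealed 1 new [(4,2)] -> total=7
Click 3 (3,4) count=3: revealed 1 new [(3,4)] -> total=8
Click 4 (2,4) count=2: revealed 1 new [(2,4)] -> total=9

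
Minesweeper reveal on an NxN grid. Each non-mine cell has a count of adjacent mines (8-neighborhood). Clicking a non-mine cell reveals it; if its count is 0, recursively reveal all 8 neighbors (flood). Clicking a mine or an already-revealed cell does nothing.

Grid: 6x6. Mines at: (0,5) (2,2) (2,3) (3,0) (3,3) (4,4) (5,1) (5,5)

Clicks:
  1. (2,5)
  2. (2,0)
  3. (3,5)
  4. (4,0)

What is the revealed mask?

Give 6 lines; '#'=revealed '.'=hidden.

Answer: ......
....##
#...##
....##
#.....
......

Derivation:
Click 1 (2,5) count=0: revealed 6 new [(1,4) (1,5) (2,4) (2,5) (3,4) (3,5)] -> total=6
Click 2 (2,0) count=1: revealed 1 new [(2,0)] -> total=7
Click 3 (3,5) count=1: revealed 0 new [(none)] -> total=7
Click 4 (4,0) count=2: revealed 1 new [(4,0)] -> total=8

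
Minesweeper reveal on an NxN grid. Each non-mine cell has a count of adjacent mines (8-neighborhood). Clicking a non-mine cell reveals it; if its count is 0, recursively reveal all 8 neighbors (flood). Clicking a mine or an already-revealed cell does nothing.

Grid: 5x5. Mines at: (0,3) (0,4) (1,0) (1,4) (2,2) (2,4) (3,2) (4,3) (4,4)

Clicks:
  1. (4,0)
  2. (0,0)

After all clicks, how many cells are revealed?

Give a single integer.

Click 1 (4,0) count=0: revealed 6 new [(2,0) (2,1) (3,0) (3,1) (4,0) (4,1)] -> total=6
Click 2 (0,0) count=1: revealed 1 new [(0,0)] -> total=7

Answer: 7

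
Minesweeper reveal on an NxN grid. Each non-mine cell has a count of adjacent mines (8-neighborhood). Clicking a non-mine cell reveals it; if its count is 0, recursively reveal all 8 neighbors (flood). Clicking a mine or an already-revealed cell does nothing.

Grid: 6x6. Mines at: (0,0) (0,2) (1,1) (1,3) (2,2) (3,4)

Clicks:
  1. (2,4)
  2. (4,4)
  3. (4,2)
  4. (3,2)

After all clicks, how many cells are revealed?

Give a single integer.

Click 1 (2,4) count=2: revealed 1 new [(2,4)] -> total=1
Click 2 (4,4) count=1: revealed 1 new [(4,4)] -> total=2
Click 3 (4,2) count=0: revealed 17 new [(2,0) (2,1) (3,0) (3,1) (3,2) (3,3) (4,0) (4,1) (4,2) (4,3) (4,5) (5,0) (5,1) (5,2) (5,3) (5,4) (5,5)] -> total=19
Click 4 (3,2) count=1: revealed 0 new [(none)] -> total=19

Answer: 19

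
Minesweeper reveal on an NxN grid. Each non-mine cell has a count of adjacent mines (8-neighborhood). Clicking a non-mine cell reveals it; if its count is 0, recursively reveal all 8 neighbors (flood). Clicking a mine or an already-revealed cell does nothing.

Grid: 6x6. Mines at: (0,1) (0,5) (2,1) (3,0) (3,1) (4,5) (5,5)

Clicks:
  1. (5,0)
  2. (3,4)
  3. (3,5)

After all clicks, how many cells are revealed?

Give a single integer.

Click 1 (5,0) count=0: revealed 25 new [(0,2) (0,3) (0,4) (1,2) (1,3) (1,4) (1,5) (2,2) (2,3) (2,4) (2,5) (3,2) (3,3) (3,4) (3,5) (4,0) (4,1) (4,2) (4,3) (4,4) (5,0) (5,1) (5,2) (5,3) (5,4)] -> total=25
Click 2 (3,4) count=1: revealed 0 new [(none)] -> total=25
Click 3 (3,5) count=1: revealed 0 new [(none)] -> total=25

Answer: 25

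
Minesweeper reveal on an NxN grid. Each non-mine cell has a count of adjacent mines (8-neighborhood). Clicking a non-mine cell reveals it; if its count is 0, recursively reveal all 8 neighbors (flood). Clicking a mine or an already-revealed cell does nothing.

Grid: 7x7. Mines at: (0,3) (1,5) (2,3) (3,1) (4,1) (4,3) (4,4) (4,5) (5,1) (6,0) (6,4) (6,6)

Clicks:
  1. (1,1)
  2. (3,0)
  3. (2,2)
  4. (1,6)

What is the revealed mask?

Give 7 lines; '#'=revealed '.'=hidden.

Answer: ###....
###...#
###....
#......
.......
.......
.......

Derivation:
Click 1 (1,1) count=0: revealed 9 new [(0,0) (0,1) (0,2) (1,0) (1,1) (1,2) (2,0) (2,1) (2,2)] -> total=9
Click 2 (3,0) count=2: revealed 1 new [(3,0)] -> total=10
Click 3 (2,2) count=2: revealed 0 new [(none)] -> total=10
Click 4 (1,6) count=1: revealed 1 new [(1,6)] -> total=11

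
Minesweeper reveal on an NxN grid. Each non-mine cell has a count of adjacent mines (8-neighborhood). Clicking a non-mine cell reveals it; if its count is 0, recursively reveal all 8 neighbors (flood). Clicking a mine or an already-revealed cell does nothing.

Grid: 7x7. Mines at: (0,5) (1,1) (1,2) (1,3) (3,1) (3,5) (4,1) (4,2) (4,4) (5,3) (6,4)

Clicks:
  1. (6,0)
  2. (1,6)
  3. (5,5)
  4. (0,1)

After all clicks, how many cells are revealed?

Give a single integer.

Click 1 (6,0) count=0: revealed 6 new [(5,0) (5,1) (5,2) (6,0) (6,1) (6,2)] -> total=6
Click 2 (1,6) count=1: revealed 1 new [(1,6)] -> total=7
Click 3 (5,5) count=2: revealed 1 new [(5,5)] -> total=8
Click 4 (0,1) count=2: revealed 1 new [(0,1)] -> total=9

Answer: 9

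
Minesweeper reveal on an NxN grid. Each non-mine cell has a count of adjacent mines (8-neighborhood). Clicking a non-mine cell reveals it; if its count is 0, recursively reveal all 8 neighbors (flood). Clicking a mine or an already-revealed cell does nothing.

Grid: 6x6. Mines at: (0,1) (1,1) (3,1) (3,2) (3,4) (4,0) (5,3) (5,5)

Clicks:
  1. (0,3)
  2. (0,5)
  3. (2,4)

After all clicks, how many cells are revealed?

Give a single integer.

Click 1 (0,3) count=0: revealed 12 new [(0,2) (0,3) (0,4) (0,5) (1,2) (1,3) (1,4) (1,5) (2,2) (2,3) (2,4) (2,5)] -> total=12
Click 2 (0,5) count=0: revealed 0 new [(none)] -> total=12
Click 3 (2,4) count=1: revealed 0 new [(none)] -> total=12

Answer: 12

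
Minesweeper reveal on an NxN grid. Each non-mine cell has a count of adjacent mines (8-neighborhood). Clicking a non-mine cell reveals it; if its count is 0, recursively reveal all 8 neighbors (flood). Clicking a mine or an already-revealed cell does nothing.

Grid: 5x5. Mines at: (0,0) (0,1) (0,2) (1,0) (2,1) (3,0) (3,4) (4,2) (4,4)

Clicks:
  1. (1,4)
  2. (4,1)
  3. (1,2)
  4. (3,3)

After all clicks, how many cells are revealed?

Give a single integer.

Click 1 (1,4) count=0: revealed 6 new [(0,3) (0,4) (1,3) (1,4) (2,3) (2,4)] -> total=6
Click 2 (4,1) count=2: revealed 1 new [(4,1)] -> total=7
Click 3 (1,2) count=3: revealed 1 new [(1,2)] -> total=8
Click 4 (3,3) count=3: revealed 1 new [(3,3)] -> total=9

Answer: 9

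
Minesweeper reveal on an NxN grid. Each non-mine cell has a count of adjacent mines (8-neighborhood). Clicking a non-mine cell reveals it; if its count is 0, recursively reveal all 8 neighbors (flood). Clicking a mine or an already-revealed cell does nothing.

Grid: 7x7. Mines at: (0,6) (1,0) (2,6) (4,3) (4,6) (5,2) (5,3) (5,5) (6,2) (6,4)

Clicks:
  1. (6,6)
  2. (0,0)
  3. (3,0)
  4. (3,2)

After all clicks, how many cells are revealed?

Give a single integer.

Answer: 31

Derivation:
Click 1 (6,6) count=1: revealed 1 new [(6,6)] -> total=1
Click 2 (0,0) count=1: revealed 1 new [(0,0)] -> total=2
Click 3 (3,0) count=0: revealed 29 new [(0,1) (0,2) (0,3) (0,4) (0,5) (1,1) (1,2) (1,3) (1,4) (1,5) (2,0) (2,1) (2,2) (2,3) (2,4) (2,5) (3,0) (3,1) (3,2) (3,3) (3,4) (3,5) (4,0) (4,1) (4,2) (5,0) (5,1) (6,0) (6,1)] -> total=31
Click 4 (3,2) count=1: revealed 0 new [(none)] -> total=31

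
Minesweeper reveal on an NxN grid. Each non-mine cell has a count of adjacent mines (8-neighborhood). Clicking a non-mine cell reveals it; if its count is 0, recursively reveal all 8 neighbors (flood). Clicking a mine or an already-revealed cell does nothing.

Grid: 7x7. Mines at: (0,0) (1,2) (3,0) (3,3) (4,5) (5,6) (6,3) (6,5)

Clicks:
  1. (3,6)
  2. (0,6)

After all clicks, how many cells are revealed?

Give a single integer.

Answer: 15

Derivation:
Click 1 (3,6) count=1: revealed 1 new [(3,6)] -> total=1
Click 2 (0,6) count=0: revealed 14 new [(0,3) (0,4) (0,5) (0,6) (1,3) (1,4) (1,5) (1,6) (2,3) (2,4) (2,5) (2,6) (3,4) (3,5)] -> total=15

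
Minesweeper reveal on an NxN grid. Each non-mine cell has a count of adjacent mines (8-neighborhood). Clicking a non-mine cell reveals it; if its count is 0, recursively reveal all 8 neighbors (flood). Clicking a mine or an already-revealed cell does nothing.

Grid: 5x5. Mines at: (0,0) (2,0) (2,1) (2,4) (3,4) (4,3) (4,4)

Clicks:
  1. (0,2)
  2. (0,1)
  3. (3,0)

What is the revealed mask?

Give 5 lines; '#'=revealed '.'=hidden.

Answer: .####
.####
.....
#....
.....

Derivation:
Click 1 (0,2) count=0: revealed 8 new [(0,1) (0,2) (0,3) (0,4) (1,1) (1,2) (1,3) (1,4)] -> total=8
Click 2 (0,1) count=1: revealed 0 new [(none)] -> total=8
Click 3 (3,0) count=2: revealed 1 new [(3,0)] -> total=9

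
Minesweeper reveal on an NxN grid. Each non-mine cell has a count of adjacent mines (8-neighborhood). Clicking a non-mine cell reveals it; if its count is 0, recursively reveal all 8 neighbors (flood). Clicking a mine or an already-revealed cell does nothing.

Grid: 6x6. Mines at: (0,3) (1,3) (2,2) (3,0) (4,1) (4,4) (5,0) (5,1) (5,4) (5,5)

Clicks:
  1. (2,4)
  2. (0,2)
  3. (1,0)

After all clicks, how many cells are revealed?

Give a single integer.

Answer: 9

Derivation:
Click 1 (2,4) count=1: revealed 1 new [(2,4)] -> total=1
Click 2 (0,2) count=2: revealed 1 new [(0,2)] -> total=2
Click 3 (1,0) count=0: revealed 7 new [(0,0) (0,1) (1,0) (1,1) (1,2) (2,0) (2,1)] -> total=9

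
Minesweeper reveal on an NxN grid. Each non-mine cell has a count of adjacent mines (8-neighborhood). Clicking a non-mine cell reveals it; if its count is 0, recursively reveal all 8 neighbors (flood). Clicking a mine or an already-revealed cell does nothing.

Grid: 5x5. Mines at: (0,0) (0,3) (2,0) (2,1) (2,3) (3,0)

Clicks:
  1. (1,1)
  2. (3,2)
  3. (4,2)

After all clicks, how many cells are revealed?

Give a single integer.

Click 1 (1,1) count=3: revealed 1 new [(1,1)] -> total=1
Click 2 (3,2) count=2: revealed 1 new [(3,2)] -> total=2
Click 3 (4,2) count=0: revealed 7 new [(3,1) (3,3) (3,4) (4,1) (4,2) (4,3) (4,4)] -> total=9

Answer: 9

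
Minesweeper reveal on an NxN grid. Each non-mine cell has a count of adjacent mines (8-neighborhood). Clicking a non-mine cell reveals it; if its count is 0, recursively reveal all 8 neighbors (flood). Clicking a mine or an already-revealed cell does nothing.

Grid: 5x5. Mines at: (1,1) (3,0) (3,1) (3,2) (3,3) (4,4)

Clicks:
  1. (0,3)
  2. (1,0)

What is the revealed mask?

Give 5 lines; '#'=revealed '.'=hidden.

Click 1 (0,3) count=0: revealed 9 new [(0,2) (0,3) (0,4) (1,2) (1,3) (1,4) (2,2) (2,3) (2,4)] -> total=9
Click 2 (1,0) count=1: revealed 1 new [(1,0)] -> total=10

Answer: ..###
#.###
..###
.....
.....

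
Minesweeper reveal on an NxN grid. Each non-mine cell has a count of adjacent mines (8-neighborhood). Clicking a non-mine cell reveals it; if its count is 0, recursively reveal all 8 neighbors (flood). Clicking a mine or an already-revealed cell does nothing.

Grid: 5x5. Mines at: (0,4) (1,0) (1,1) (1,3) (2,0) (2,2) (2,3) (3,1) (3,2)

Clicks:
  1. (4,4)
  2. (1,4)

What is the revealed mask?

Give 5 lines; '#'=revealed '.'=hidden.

Answer: .....
....#
.....
...##
...##

Derivation:
Click 1 (4,4) count=0: revealed 4 new [(3,3) (3,4) (4,3) (4,4)] -> total=4
Click 2 (1,4) count=3: revealed 1 new [(1,4)] -> total=5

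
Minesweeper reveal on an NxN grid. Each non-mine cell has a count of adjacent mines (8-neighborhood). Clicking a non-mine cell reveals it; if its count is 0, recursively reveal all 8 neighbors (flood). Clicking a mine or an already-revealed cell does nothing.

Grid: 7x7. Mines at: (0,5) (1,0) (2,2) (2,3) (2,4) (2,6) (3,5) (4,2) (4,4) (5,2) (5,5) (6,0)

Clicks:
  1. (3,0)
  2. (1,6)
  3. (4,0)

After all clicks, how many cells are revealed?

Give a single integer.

Click 1 (3,0) count=0: revealed 8 new [(2,0) (2,1) (3,0) (3,1) (4,0) (4,1) (5,0) (5,1)] -> total=8
Click 2 (1,6) count=2: revealed 1 new [(1,6)] -> total=9
Click 3 (4,0) count=0: revealed 0 new [(none)] -> total=9

Answer: 9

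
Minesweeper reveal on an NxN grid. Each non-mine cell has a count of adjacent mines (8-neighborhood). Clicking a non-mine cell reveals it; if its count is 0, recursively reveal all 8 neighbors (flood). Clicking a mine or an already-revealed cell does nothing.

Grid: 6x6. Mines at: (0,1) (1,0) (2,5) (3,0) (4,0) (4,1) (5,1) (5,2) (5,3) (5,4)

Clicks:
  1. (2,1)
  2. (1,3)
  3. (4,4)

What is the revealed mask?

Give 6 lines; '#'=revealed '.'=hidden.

Click 1 (2,1) count=2: revealed 1 new [(2,1)] -> total=1
Click 2 (1,3) count=0: revealed 19 new [(0,2) (0,3) (0,4) (0,5) (1,1) (1,2) (1,3) (1,4) (1,5) (2,2) (2,3) (2,4) (3,1) (3,2) (3,3) (3,4) (4,2) (4,3) (4,4)] -> total=20
Click 3 (4,4) count=2: revealed 0 new [(none)] -> total=20

Answer: ..####
.#####
.####.
.####.
..###.
......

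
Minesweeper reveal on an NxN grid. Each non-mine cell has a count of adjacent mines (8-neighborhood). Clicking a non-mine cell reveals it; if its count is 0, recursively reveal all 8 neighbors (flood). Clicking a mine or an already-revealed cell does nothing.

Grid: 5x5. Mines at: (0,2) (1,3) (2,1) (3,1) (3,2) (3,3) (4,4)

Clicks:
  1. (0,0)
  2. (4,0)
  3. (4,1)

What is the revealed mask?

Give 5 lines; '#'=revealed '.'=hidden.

Click 1 (0,0) count=0: revealed 4 new [(0,0) (0,1) (1,0) (1,1)] -> total=4
Click 2 (4,0) count=1: revealed 1 new [(4,0)] -> total=5
Click 3 (4,1) count=2: revealed 1 new [(4,1)] -> total=6

Answer: ##...
##...
.....
.....
##...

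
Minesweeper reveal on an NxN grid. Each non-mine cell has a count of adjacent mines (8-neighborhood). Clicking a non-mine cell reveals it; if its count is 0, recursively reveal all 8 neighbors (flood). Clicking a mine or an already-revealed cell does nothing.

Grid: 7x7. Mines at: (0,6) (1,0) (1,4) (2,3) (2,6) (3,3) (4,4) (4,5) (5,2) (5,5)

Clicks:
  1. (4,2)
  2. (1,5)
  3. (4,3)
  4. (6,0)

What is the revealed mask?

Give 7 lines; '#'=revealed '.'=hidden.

Answer: .......
.....#.
###....
###....
####...
##.....
##.....

Derivation:
Click 1 (4,2) count=2: revealed 1 new [(4,2)] -> total=1
Click 2 (1,5) count=3: revealed 1 new [(1,5)] -> total=2
Click 3 (4,3) count=3: revealed 1 new [(4,3)] -> total=3
Click 4 (6,0) count=0: revealed 12 new [(2,0) (2,1) (2,2) (3,0) (3,1) (3,2) (4,0) (4,1) (5,0) (5,1) (6,0) (6,1)] -> total=15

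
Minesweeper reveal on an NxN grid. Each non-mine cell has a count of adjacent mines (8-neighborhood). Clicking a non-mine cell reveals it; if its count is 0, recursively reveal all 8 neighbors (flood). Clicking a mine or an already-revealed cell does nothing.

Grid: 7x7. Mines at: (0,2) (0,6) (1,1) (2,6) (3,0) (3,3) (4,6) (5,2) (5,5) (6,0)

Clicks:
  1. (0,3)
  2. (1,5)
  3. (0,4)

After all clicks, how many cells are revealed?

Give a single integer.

Answer: 9

Derivation:
Click 1 (0,3) count=1: revealed 1 new [(0,3)] -> total=1
Click 2 (1,5) count=2: revealed 1 new [(1,5)] -> total=2
Click 3 (0,4) count=0: revealed 7 new [(0,4) (0,5) (1,3) (1,4) (2,3) (2,4) (2,5)] -> total=9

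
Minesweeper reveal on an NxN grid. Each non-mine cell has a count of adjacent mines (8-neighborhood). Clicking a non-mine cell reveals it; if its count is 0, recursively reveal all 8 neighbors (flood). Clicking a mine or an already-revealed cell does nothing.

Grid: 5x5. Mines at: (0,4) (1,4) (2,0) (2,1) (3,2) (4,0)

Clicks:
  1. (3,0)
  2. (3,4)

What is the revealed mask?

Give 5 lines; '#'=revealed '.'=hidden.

Answer: .....
.....
...##
#..##
...##

Derivation:
Click 1 (3,0) count=3: revealed 1 new [(3,0)] -> total=1
Click 2 (3,4) count=0: revealed 6 new [(2,3) (2,4) (3,3) (3,4) (4,3) (4,4)] -> total=7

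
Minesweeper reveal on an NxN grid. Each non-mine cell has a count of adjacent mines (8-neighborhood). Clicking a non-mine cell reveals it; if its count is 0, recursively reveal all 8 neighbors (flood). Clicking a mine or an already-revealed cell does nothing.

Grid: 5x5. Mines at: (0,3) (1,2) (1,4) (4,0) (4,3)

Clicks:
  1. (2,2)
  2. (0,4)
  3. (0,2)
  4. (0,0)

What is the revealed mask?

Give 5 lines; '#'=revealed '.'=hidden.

Answer: ###.#
##...
###..
##...
.....

Derivation:
Click 1 (2,2) count=1: revealed 1 new [(2,2)] -> total=1
Click 2 (0,4) count=2: revealed 1 new [(0,4)] -> total=2
Click 3 (0,2) count=2: revealed 1 new [(0,2)] -> total=3
Click 4 (0,0) count=0: revealed 8 new [(0,0) (0,1) (1,0) (1,1) (2,0) (2,1) (3,0) (3,1)] -> total=11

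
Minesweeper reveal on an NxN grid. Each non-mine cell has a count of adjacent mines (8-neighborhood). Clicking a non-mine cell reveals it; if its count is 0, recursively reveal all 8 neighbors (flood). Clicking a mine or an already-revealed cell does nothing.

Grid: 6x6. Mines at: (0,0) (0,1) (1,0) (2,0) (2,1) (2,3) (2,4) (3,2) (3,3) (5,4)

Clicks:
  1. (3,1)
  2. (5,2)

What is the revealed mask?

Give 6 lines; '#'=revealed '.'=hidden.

Answer: ......
......
......
##....
####..
####..

Derivation:
Click 1 (3,1) count=3: revealed 1 new [(3,1)] -> total=1
Click 2 (5,2) count=0: revealed 9 new [(3,0) (4,0) (4,1) (4,2) (4,3) (5,0) (5,1) (5,2) (5,3)] -> total=10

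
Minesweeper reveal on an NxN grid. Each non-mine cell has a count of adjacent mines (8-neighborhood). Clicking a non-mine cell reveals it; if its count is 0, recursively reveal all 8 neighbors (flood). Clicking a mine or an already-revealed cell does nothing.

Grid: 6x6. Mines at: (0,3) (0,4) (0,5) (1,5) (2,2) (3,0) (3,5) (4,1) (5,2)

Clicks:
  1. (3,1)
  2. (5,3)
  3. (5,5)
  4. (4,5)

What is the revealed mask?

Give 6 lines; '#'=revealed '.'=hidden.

Click 1 (3,1) count=3: revealed 1 new [(3,1)] -> total=1
Click 2 (5,3) count=1: revealed 1 new [(5,3)] -> total=2
Click 3 (5,5) count=0: revealed 5 new [(4,3) (4,4) (4,5) (5,4) (5,5)] -> total=7
Click 4 (4,5) count=1: revealed 0 new [(none)] -> total=7

Answer: ......
......
......
.#....
...###
...###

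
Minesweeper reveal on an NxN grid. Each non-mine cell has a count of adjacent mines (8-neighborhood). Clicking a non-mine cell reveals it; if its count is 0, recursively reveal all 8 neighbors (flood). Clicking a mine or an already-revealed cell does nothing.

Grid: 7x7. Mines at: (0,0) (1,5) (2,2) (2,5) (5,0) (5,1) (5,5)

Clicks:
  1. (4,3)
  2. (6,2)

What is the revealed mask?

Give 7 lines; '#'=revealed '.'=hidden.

Click 1 (4,3) count=0: revealed 12 new [(3,2) (3,3) (3,4) (4,2) (4,3) (4,4) (5,2) (5,3) (5,4) (6,2) (6,3) (6,4)] -> total=12
Click 2 (6,2) count=1: revealed 0 new [(none)] -> total=12

Answer: .......
.......
.......
..###..
..###..
..###..
..###..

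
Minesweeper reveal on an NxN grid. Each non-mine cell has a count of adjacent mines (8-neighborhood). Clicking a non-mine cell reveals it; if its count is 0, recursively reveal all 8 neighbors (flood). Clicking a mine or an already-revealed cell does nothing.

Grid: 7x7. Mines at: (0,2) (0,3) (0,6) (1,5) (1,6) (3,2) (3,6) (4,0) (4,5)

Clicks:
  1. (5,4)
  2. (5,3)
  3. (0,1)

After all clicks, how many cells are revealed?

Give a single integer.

Click 1 (5,4) count=1: revealed 1 new [(5,4)] -> total=1
Click 2 (5,3) count=0: revealed 17 new [(4,1) (4,2) (4,3) (4,4) (5,0) (5,1) (5,2) (5,3) (5,5) (5,6) (6,0) (6,1) (6,2) (6,3) (6,4) (6,5) (6,6)] -> total=18
Click 3 (0,1) count=1: revealed 1 new [(0,1)] -> total=19

Answer: 19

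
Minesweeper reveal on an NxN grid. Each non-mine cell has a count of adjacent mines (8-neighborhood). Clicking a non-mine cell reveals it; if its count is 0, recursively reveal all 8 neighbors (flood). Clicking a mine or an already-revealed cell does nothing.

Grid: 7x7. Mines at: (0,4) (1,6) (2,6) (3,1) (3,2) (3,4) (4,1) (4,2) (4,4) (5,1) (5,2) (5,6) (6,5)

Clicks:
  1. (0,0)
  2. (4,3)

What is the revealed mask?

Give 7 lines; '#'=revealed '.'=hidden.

Click 1 (0,0) count=0: revealed 12 new [(0,0) (0,1) (0,2) (0,3) (1,0) (1,1) (1,2) (1,3) (2,0) (2,1) (2,2) (2,3)] -> total=12
Click 2 (4,3) count=5: revealed 1 new [(4,3)] -> total=13

Answer: ####...
####...
####...
.......
...#...
.......
.......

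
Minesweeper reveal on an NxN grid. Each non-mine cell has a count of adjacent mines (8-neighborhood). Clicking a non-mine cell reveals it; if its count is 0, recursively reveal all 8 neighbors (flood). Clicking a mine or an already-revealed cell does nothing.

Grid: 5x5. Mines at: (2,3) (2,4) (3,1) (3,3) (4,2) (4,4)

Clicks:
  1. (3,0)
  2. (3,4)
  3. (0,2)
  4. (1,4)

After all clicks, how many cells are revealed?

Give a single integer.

Click 1 (3,0) count=1: revealed 1 new [(3,0)] -> total=1
Click 2 (3,4) count=4: revealed 1 new [(3,4)] -> total=2
Click 3 (0,2) count=0: revealed 13 new [(0,0) (0,1) (0,2) (0,3) (0,4) (1,0) (1,1) (1,2) (1,3) (1,4) (2,0) (2,1) (2,2)] -> total=15
Click 4 (1,4) count=2: revealed 0 new [(none)] -> total=15

Answer: 15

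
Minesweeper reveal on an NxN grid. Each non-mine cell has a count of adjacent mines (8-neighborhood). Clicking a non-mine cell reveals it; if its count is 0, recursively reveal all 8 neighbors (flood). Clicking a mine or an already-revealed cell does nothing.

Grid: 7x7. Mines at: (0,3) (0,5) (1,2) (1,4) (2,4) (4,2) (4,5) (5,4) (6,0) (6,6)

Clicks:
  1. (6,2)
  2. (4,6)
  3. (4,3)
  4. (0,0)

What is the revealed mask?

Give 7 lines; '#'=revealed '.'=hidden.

Answer: ##.....
##.....
##.....
##.....
##.#..#
####...
.###...

Derivation:
Click 1 (6,2) count=0: revealed 6 new [(5,1) (5,2) (5,3) (6,1) (6,2) (6,3)] -> total=6
Click 2 (4,6) count=1: revealed 1 new [(4,6)] -> total=7
Click 3 (4,3) count=2: revealed 1 new [(4,3)] -> total=8
Click 4 (0,0) count=0: revealed 11 new [(0,0) (0,1) (1,0) (1,1) (2,0) (2,1) (3,0) (3,1) (4,0) (4,1) (5,0)] -> total=19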